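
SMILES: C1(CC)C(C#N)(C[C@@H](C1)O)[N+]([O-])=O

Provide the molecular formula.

C8H12N2O3

Heavy atoms from the SMILES: 8 C, 2 N, 3 O.
Implicit hydrogens by atom environment:
  3 × C: 2 H each → 6
  2 × C: 1 H each → 2
  2 × C: no H
  1 × C: 3 H
  1 × N (charge +1): no H
  1 × N: no H
  1 × O: 1 H
  1 × O: no H
  1 × O (charge -1): no H
  Total hydrogens = 12.
Molecular formula: C8H12N2O3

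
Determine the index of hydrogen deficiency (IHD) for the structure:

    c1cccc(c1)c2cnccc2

8

Molecular formula from the SMILES: C11H9N.
DoU = (2C + 2 + N − H − X)/2 = (2·11 + 2 + 1 − 9 − 0)/2 = 16/2 = 8.
(Structurally: 2 ring(s) + 6 π bond(s) = 8.)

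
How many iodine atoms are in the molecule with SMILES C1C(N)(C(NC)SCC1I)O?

1

The symbol for iodine appears 1 time in the SMILES.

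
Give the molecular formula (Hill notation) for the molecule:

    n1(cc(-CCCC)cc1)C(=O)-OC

Heavy atoms from the SMILES: 10 C, 1 N, 2 O.
Implicit hydrogens by atom environment:
  3 × C: 2 H each → 6
  3 × C (aromatic): 1 H each → 3
  2 × C: 3 H each → 6
  2 × O: no H
  1 × C (aromatic): no H
  1 × C: no H
  1 × N (aromatic): no H
  Total hydrogens = 15.
Molecular formula: C10H15NO2

C10H15NO2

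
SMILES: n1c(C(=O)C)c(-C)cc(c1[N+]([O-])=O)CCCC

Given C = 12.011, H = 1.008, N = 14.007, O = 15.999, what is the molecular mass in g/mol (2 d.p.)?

Molecular formula: C12H16N2O3.
M = 12×12.011 + 16×1.008 + 2×14.007 + 3×15.999 = 236.27 g/mol.

236.27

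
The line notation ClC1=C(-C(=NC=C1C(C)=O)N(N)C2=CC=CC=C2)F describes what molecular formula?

C13H11ClFN3O

Heavy atoms from the SMILES: 13 C, 1 Cl, 1 F, 3 N, 1 O.
Implicit hydrogens by atom environment:
  6 × C (aromatic): 1 H each → 6
  5 × C (aromatic): no H
  1 × C: 3 H
  1 × C: no H
  1 × Cl: no H
  1 × F: no H
  1 × N: 2 H
  1 × N (aromatic): no H
  1 × N: no H
  1 × O: no H
  Total hydrogens = 11.
Molecular formula: C13H11ClFN3O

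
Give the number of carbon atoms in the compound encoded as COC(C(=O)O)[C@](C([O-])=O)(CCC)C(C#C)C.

12

The symbol for carbon appears 12 times in the SMILES.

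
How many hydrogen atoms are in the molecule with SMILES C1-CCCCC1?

Hydrogens are implicit in SMILES; fill each atom to its normal valence:
  6 × C: 2 H each → 12
  Total hydrogens = 12.

12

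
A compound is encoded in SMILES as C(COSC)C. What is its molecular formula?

C4H10OS

Heavy atoms from the SMILES: 4 C, 1 O, 1 S.
Implicit hydrogens by atom environment:
  2 × C: 3 H each → 6
  2 × C: 2 H each → 4
  1 × O: no H
  1 × S: no H
  Total hydrogens = 10.
Molecular formula: C4H10OS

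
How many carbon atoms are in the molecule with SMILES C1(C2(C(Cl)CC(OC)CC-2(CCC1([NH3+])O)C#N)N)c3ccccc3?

18

The symbol for carbon appears 18 times in the SMILES. Lowercase c denotes aromatic carbon and counts toward C.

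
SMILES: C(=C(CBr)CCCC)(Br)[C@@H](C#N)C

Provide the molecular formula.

C10H15Br2N

Heavy atoms from the SMILES: 2 Br, 10 C, 1 N.
Implicit hydrogens by atom environment:
  4 × C: 2 H each → 8
  3 × C: no H
  2 × Br: no H
  2 × C: 3 H each → 6
  1 × C: 1 H
  1 × N: no H
  Total hydrogens = 15.
Molecular formula: C10H15Br2N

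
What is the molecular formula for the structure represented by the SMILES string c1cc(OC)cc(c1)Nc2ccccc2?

Heavy atoms from the SMILES: 13 C, 1 N, 1 O.
Implicit hydrogens by atom environment:
  9 × C (aromatic): 1 H each → 9
  3 × C (aromatic): no H
  1 × C: 3 H
  1 × N: 1 H
  1 × O: no H
  Total hydrogens = 13.
Molecular formula: C13H13NO

C13H13NO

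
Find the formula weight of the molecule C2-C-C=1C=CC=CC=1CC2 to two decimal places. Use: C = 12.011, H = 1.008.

132.21

Molecular formula: C10H12.
M = 10×12.011 + 12×1.008 = 132.21 g/mol.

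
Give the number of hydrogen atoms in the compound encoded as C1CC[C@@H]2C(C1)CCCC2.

Hydrogens are implicit in SMILES; fill each atom to its normal valence:
  8 × C: 2 H each → 16
  2 × C: 1 H each → 2
  Total hydrogens = 18.

18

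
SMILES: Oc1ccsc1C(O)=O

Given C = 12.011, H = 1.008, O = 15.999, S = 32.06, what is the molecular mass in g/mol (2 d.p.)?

Molecular formula: C5H4O3S.
M = 5×12.011 + 4×1.008 + 3×15.999 + 1×32.06 = 144.14 g/mol.

144.14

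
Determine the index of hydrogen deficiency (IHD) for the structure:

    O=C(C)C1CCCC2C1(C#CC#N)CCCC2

7

Molecular formula from the SMILES: C15H19NO.
DoU = (2C + 2 + N − H − X)/2 = (2·15 + 2 + 1 − 19 − 0)/2 = 14/2 = 7.
(Structurally: 2 ring(s) + 5 π bond(s) = 7.)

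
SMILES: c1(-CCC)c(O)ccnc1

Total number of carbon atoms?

The symbol for carbon appears 8 times in the SMILES. Lowercase c denotes aromatic carbon and counts toward C.

8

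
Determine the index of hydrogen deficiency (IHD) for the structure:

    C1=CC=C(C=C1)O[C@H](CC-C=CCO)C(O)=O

Molecular formula from the SMILES: C13H16O4.
DoU = (2C + 2 + N − H − X)/2 = (2·13 + 2 + 0 − 16 − 0)/2 = 12/2 = 6.
(Structurally: 1 ring(s) + 5 π bond(s) = 6.)

6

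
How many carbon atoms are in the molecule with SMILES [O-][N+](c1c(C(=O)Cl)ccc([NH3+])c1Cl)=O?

7

The symbol for carbon appears 7 times in the SMILES. Lowercase c denotes aromatic carbon and counts toward C.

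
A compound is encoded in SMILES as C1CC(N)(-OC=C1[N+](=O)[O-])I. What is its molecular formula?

Heavy atoms from the SMILES: 5 C, 1 I, 2 N, 3 O.
Implicit hydrogens by atom environment:
  2 × C: 2 H each → 4
  2 × C: no H
  2 × O: no H
  1 × C: 1 H
  1 × I: no H
  1 × N: 2 H
  1 × N (charge +1): no H
  1 × O (charge -1): no H
  Total hydrogens = 7.
Molecular formula: C5H7IN2O3

C5H7IN2O3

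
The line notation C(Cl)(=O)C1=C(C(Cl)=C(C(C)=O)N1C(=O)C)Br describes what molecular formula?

C9H6BrCl2NO3

Heavy atoms from the SMILES: 1 Br, 9 C, 2 Cl, 1 N, 3 O.
Implicit hydrogens by atom environment:
  4 × C (aromatic): no H
  3 × C: no H
  3 × O: no H
  2 × C: 3 H each → 6
  2 × Cl: no H
  1 × Br: no H
  1 × N (aromatic): no H
  Total hydrogens = 6.
Molecular formula: C9H6BrCl2NO3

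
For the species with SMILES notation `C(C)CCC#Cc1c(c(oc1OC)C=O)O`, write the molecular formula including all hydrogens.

Heavy atoms from the SMILES: 12 C, 4 O.
Implicit hydrogens by atom environment:
  4 × C (aromatic): no H
  3 × C: 2 H each → 6
  2 × C: 3 H each → 6
  2 × C: no H
  2 × O: no H
  1 × C: 1 H
  1 × O: 1 H
  1 × O (aromatic): no H
  Total hydrogens = 14.
Molecular formula: C12H14O4

C12H14O4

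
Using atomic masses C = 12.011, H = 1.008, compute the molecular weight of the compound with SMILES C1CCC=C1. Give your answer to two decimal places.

68.12

Molecular formula: C5H8.
M = 5×12.011 + 8×1.008 = 68.12 g/mol.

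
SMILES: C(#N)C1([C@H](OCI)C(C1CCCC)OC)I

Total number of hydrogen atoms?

17

Hydrogens are implicit in SMILES; fill each atom to its normal valence:
  4 × C: 2 H each → 8
  3 × C: 1 H each → 3
  2 × C: 3 H each → 6
  2 × C: no H
  2 × I: no H
  2 × O: no H
  1 × N: no H
  Total hydrogens = 17.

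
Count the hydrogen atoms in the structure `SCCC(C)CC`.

Hydrogens are implicit in SMILES; fill each atom to its normal valence:
  3 × C: 2 H each → 6
  2 × C: 3 H each → 6
  1 × C: 1 H
  1 × S: 1 H
  Total hydrogens = 14.

14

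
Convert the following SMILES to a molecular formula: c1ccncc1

C5H5N

Heavy atoms from the SMILES: 5 C, 1 N.
Implicit hydrogens by atom environment:
  5 × C (aromatic): 1 H each → 5
  1 × N (aromatic): no H
  Total hydrogens = 5.
Molecular formula: C5H5N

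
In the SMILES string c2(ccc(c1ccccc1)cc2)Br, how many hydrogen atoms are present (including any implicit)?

Hydrogens are implicit in SMILES; fill each atom to its normal valence:
  9 × C (aromatic): 1 H each → 9
  3 × C (aromatic): no H
  1 × Br: no H
  Total hydrogens = 9.

9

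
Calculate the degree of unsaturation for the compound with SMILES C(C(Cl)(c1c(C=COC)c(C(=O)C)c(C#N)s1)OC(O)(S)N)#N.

Molecular formula from the SMILES: C13H12ClN3O4S2.
DoU = (2C + 2 + N − H − X)/2 = (2·13 + 2 + 3 − 12 − 1)/2 = 18/2 = 9.
(Structurally: 1 ring(s) + 8 π bond(s) = 9.)

9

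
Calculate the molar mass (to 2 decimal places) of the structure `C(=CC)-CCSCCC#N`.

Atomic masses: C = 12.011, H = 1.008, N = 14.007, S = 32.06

Molecular formula: C8H13NS.
M = 8×12.011 + 13×1.008 + 1×14.007 + 1×32.06 = 155.26 g/mol.

155.26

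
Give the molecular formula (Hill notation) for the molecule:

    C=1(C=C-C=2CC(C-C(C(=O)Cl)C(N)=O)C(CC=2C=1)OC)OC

C16H20ClNO4

Heavy atoms from the SMILES: 16 C, 1 Cl, 1 N, 4 O.
Implicit hydrogens by atom environment:
  4 × O: no H
  3 × C: 2 H each → 6
  3 × C (aromatic): 1 H each → 3
  3 × C: 1 H each → 3
  3 × C (aromatic): no H
  2 × C: 3 H each → 6
  2 × C: no H
  1 × Cl: no H
  1 × N: 2 H
  Total hydrogens = 20.
Molecular formula: C16H20ClNO4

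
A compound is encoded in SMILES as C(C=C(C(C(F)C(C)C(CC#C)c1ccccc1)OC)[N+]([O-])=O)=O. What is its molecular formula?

Heavy atoms from the SMILES: 18 C, 1 F, 1 N, 4 O.
Implicit hydrogens by atom environment:
  7 × C: 1 H each → 7
  5 × C (aromatic): 1 H each → 5
  3 × O: no H
  2 × C: 3 H each → 6
  2 × C: no H
  1 × C: 2 H
  1 × C (aromatic): no H
  1 × F: no H
  1 × N (charge +1): no H
  1 × O (charge -1): no H
  Total hydrogens = 20.
Molecular formula: C18H20FNO4

C18H20FNO4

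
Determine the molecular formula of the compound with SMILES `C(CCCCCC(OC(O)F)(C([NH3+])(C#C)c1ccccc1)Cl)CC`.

Heavy atoms from the SMILES: 19 C, 1 Cl, 1 F, 1 N, 2 O.
Implicit hydrogens by atom environment:
  7 × C: 2 H each → 14
  5 × C (aromatic): 1 H each → 5
  3 × C: no H
  2 × C: 1 H each → 2
  1 × C: 3 H
  1 × C (aromatic): no H
  1 × Cl: no H
  1 × F: no H
  1 × N (charge +1): 3 H
  1 × O: 1 H
  1 × O: no H
  Total hydrogens = 28.
Net charge +1.
Molecular formula: C19H28ClFNO2+

C19H28ClFNO2+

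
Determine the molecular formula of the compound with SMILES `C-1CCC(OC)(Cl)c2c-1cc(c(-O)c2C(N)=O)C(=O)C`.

Heavy atoms from the SMILES: 14 C, 1 Cl, 1 N, 4 O.
Implicit hydrogens by atom environment:
  5 × C (aromatic): no H
  3 × C: 2 H each → 6
  3 × C: no H
  3 × O: no H
  2 × C: 3 H each → 6
  1 × C (aromatic): 1 H
  1 × Cl: no H
  1 × N: 2 H
  1 × O: 1 H
  Total hydrogens = 16.
Molecular formula: C14H16ClNO4

C14H16ClNO4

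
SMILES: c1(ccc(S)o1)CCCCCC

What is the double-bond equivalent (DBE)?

Molecular formula from the SMILES: C10H16OS.
DoU = (2C + 2 + N − H − X)/2 = (2·10 + 2 + 0 − 16 − 0)/2 = 6/2 = 3.
(Structurally: 1 ring(s) + 2 π bond(s) = 3.)

3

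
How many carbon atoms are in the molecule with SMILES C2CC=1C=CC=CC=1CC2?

The symbol for carbon appears 10 times in the SMILES.

10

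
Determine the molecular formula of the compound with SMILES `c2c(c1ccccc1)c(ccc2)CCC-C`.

C16H18

Heavy atoms from the SMILES: 16 C.
Implicit hydrogens by atom environment:
  9 × C (aromatic): 1 H each → 9
  3 × C: 2 H each → 6
  3 × C (aromatic): no H
  1 × C: 3 H
  Total hydrogens = 18.
Molecular formula: C16H18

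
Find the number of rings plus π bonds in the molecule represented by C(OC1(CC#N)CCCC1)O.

3

Molecular formula from the SMILES: C8H13NO2.
DoU = (2C + 2 + N − H − X)/2 = (2·8 + 2 + 1 − 13 − 0)/2 = 6/2 = 3.
(Structurally: 1 ring(s) + 2 π bond(s) = 3.)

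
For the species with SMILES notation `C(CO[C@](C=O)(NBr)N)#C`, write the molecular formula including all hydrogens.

C5H7BrN2O2

Heavy atoms from the SMILES: 1 Br, 5 C, 2 N, 2 O.
Implicit hydrogens by atom environment:
  2 × C: 1 H each → 2
  2 × C: no H
  2 × O: no H
  1 × Br: no H
  1 × C: 2 H
  1 × N: 2 H
  1 × N: 1 H
  Total hydrogens = 7.
Molecular formula: C5H7BrN2O2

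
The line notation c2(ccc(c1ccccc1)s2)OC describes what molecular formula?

C11H10OS

Heavy atoms from the SMILES: 11 C, 1 O, 1 S.
Implicit hydrogens by atom environment:
  7 × C (aromatic): 1 H each → 7
  3 × C (aromatic): no H
  1 × C: 3 H
  1 × O: no H
  1 × S (aromatic): no H
  Total hydrogens = 10.
Molecular formula: C11H10OS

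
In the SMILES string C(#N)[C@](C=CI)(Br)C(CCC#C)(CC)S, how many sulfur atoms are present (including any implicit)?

1

The symbol for sulfur appears 1 time in the SMILES.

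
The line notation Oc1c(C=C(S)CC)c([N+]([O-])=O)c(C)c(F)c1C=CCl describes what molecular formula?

C13H13ClFNO3S

Heavy atoms from the SMILES: 13 C, 1 Cl, 1 F, 1 N, 3 O, 1 S.
Implicit hydrogens by atom environment:
  6 × C (aromatic): no H
  3 × C: 1 H each → 3
  2 × C: 3 H each → 6
  1 × C: 2 H
  1 × C: no H
  1 × Cl: no H
  1 × F: no H
  1 × N (charge +1): no H
  1 × O: 1 H
  1 × O: no H
  1 × O (charge -1): no H
  1 × S: 1 H
  Total hydrogens = 13.
Molecular formula: C13H13ClFNO3S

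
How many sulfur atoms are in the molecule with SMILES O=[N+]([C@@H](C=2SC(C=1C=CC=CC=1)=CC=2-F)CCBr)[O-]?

1

The symbol for sulfur appears 1 time in the SMILES.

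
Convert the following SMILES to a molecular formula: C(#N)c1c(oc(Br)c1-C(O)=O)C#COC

Heavy atoms from the SMILES: 1 Br, 9 C, 1 N, 4 O.
Implicit hydrogens by atom environment:
  4 × C (aromatic): no H
  4 × C: no H
  2 × O: no H
  1 × Br: no H
  1 × C: 3 H
  1 × N: no H
  1 × O: 1 H
  1 × O (aromatic): no H
  Total hydrogens = 4.
Molecular formula: C9H4BrNO4

C9H4BrNO4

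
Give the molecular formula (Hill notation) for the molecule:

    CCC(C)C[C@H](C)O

Heavy atoms from the SMILES: 7 C, 1 O.
Implicit hydrogens by atom environment:
  3 × C: 3 H each → 9
  2 × C: 2 H each → 4
  2 × C: 1 H each → 2
  1 × O: 1 H
  Total hydrogens = 16.
Molecular formula: C7H16O

C7H16O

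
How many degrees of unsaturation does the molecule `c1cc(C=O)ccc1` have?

Molecular formula from the SMILES: C7H6O.
DoU = (2C + 2 + N − H − X)/2 = (2·7 + 2 + 0 − 6 − 0)/2 = 10/2 = 5.
(Structurally: 1 ring(s) + 4 π bond(s) = 5.)

5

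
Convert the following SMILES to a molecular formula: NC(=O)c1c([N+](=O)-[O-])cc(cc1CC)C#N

C10H9N3O3

Heavy atoms from the SMILES: 10 C, 3 N, 3 O.
Implicit hydrogens by atom environment:
  4 × C (aromatic): no H
  2 × C (aromatic): 1 H each → 2
  2 × C: no H
  2 × O: no H
  1 × C: 3 H
  1 × C: 2 H
  1 × N: 2 H
  1 × N (charge +1): no H
  1 × N: no H
  1 × O (charge -1): no H
  Total hydrogens = 9.
Molecular formula: C10H9N3O3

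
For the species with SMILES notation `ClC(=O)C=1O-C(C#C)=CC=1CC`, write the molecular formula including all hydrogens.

Heavy atoms from the SMILES: 9 C, 1 Cl, 2 O.
Implicit hydrogens by atom environment:
  3 × C (aromatic): no H
  2 × C: no H
  1 × C: 3 H
  1 × C: 2 H
  1 × C (aromatic): 1 H
  1 × C: 1 H
  1 × Cl: no H
  1 × O (aromatic): no H
  1 × O: no H
  Total hydrogens = 7.
Molecular formula: C9H7ClO2

C9H7ClO2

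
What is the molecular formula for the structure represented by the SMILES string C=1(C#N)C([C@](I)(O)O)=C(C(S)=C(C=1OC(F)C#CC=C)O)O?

Heavy atoms from the SMILES: 13 C, 1 F, 1 I, 1 N, 5 O, 1 S.
Implicit hydrogens by atom environment:
  6 × C (aromatic): no H
  4 × C: no H
  4 × O: 1 H each → 4
  2 × C: 1 H each → 2
  1 × C: 2 H
  1 × F: no H
  1 × I: no H
  1 × N: no H
  1 × O: no H
  1 × S: 1 H
  Total hydrogens = 9.
Molecular formula: C13H9FINO5S

C13H9FINO5S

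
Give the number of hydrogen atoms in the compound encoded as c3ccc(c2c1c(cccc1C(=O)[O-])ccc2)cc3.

11

Hydrogens are implicit in SMILES; fill each atom to its normal valence:
  11 × C (aromatic): 1 H each → 11
  5 × C (aromatic): no H
  1 × C: no H
  1 × O: no H
  1 × O (charge -1): no H
  Total hydrogens = 11.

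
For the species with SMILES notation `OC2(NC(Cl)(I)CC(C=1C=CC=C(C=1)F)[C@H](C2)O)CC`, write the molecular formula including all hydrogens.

Heavy atoms from the SMILES: 14 C, 1 Cl, 1 F, 1 I, 1 N, 2 O.
Implicit hydrogens by atom environment:
  4 × C (aromatic): 1 H each → 4
  3 × C: 2 H each → 6
  2 × C: 1 H each → 2
  2 × C: no H
  2 × C (aromatic): no H
  2 × O: 1 H each → 2
  1 × C: 3 H
  1 × Cl: no H
  1 × F: no H
  1 × I: no H
  1 × N: 1 H
  Total hydrogens = 18.
Molecular formula: C14H18ClFINO2

C14H18ClFINO2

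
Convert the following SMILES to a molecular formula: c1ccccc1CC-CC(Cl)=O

C10H11ClO

Heavy atoms from the SMILES: 10 C, 1 Cl, 1 O.
Implicit hydrogens by atom environment:
  5 × C (aromatic): 1 H each → 5
  3 × C: 2 H each → 6
  1 × C (aromatic): no H
  1 × C: no H
  1 × Cl: no H
  1 × O: no H
  Total hydrogens = 11.
Molecular formula: C10H11ClO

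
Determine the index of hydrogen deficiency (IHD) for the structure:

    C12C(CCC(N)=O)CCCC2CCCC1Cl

Molecular formula from the SMILES: C13H22ClNO.
DoU = (2C + 2 + N − H − X)/2 = (2·13 + 2 + 1 − 22 − 1)/2 = 6/2 = 3.
(Structurally: 2 ring(s) + 1 π bond(s) = 3.)

3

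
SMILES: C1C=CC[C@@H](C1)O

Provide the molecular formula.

C6H10O

Heavy atoms from the SMILES: 6 C, 1 O.
Implicit hydrogens by atom environment:
  3 × C: 2 H each → 6
  3 × C: 1 H each → 3
  1 × O: 1 H
  Total hydrogens = 10.
Molecular formula: C6H10O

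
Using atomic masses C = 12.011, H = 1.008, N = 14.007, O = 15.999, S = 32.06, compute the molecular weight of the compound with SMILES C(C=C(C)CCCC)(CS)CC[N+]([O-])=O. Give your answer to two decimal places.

231.35

Molecular formula: C11H21NO2S.
M = 11×12.011 + 21×1.008 + 1×14.007 + 2×15.999 + 1×32.06 = 231.35 g/mol.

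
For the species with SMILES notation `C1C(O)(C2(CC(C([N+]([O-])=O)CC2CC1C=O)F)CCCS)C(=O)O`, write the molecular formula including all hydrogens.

Heavy atoms from the SMILES: 15 C, 1 F, 1 N, 6 O, 1 S.
Implicit hydrogens by atom environment:
  7 × C: 2 H each → 14
  5 × C: 1 H each → 5
  3 × C: no H
  3 × O: no H
  2 × O: 1 H each → 2
  1 × F: no H
  1 × N (charge +1): no H
  1 × O (charge -1): no H
  1 × S: 1 H
  Total hydrogens = 22.
Molecular formula: C15H22FNO6S

C15H22FNO6S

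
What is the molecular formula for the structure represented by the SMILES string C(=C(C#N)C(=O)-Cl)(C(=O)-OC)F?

Heavy atoms from the SMILES: 6 C, 1 Cl, 1 F, 1 N, 3 O.
Implicit hydrogens by atom environment:
  5 × C: no H
  3 × O: no H
  1 × C: 3 H
  1 × Cl: no H
  1 × F: no H
  1 × N: no H
  Total hydrogens = 3.
Molecular formula: C6H3ClFNO3

C6H3ClFNO3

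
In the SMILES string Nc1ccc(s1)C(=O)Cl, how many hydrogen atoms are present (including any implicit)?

Hydrogens are implicit in SMILES; fill each atom to its normal valence:
  2 × C (aromatic): 1 H each → 2
  2 × C (aromatic): no H
  1 × C: no H
  1 × Cl: no H
  1 × N: 2 H
  1 × O: no H
  1 × S (aromatic): no H
  Total hydrogens = 4.

4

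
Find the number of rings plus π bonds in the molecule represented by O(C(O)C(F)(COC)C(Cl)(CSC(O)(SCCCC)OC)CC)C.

Molecular formula from the SMILES: C15H30ClFO5S2.
DoU = (2C + 2 + N − H − X)/2 = (2·15 + 2 + 0 − 30 − 2)/2 = 0/2 = 0.
(Structurally: 0 ring(s) + 0 π bond(s) = 0.)

0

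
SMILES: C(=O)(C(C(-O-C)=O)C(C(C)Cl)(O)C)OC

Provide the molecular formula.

C9H15ClO5

Heavy atoms from the SMILES: 9 C, 1 Cl, 5 O.
Implicit hydrogens by atom environment:
  4 × C: 3 H each → 12
  4 × O: no H
  3 × C: no H
  2 × C: 1 H each → 2
  1 × Cl: no H
  1 × O: 1 H
  Total hydrogens = 15.
Molecular formula: C9H15ClO5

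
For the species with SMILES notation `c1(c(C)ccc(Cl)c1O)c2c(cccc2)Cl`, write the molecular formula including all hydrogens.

C13H10Cl2O

Heavy atoms from the SMILES: 13 C, 2 Cl, 1 O.
Implicit hydrogens by atom environment:
  6 × C (aromatic): 1 H each → 6
  6 × C (aromatic): no H
  2 × Cl: no H
  1 × C: 3 H
  1 × O: 1 H
  Total hydrogens = 10.
Molecular formula: C13H10Cl2O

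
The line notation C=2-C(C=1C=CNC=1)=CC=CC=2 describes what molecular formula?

C10H9N

Heavy atoms from the SMILES: 10 C, 1 N.
Implicit hydrogens by atom environment:
  8 × C (aromatic): 1 H each → 8
  2 × C (aromatic): no H
  1 × N (aromatic): 1 H
  Total hydrogens = 9.
Molecular formula: C10H9N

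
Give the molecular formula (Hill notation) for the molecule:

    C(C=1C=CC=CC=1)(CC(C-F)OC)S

Heavy atoms from the SMILES: 11 C, 1 F, 1 O, 1 S.
Implicit hydrogens by atom environment:
  5 × C (aromatic): 1 H each → 5
  2 × C: 2 H each → 4
  2 × C: 1 H each → 2
  1 × C: 3 H
  1 × C (aromatic): no H
  1 × F: no H
  1 × O: no H
  1 × S: 1 H
  Total hydrogens = 15.
Molecular formula: C11H15FOS

C11H15FOS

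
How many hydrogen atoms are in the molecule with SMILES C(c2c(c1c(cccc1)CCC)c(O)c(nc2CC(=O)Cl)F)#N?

14

Hydrogens are implicit in SMILES; fill each atom to its normal valence:
  7 × C (aromatic): no H
  4 × C (aromatic): 1 H each → 4
  3 × C: 2 H each → 6
  2 × C: no H
  1 × C: 3 H
  1 × Cl: no H
  1 × F: no H
  1 × N (aromatic): no H
  1 × N: no H
  1 × O: 1 H
  1 × O: no H
  Total hydrogens = 14.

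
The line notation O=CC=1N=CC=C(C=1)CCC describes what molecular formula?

C9H11NO

Heavy atoms from the SMILES: 9 C, 1 N, 1 O.
Implicit hydrogens by atom environment:
  3 × C (aromatic): 1 H each → 3
  2 × C: 2 H each → 4
  2 × C (aromatic): no H
  1 × C: 3 H
  1 × C: 1 H
  1 × N (aromatic): no H
  1 × O: no H
  Total hydrogens = 11.
Molecular formula: C9H11NO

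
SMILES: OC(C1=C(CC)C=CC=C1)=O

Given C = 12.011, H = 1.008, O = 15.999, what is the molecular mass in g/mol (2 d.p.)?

150.18

Molecular formula: C9H10O2.
M = 9×12.011 + 10×1.008 + 2×15.999 = 150.18 g/mol.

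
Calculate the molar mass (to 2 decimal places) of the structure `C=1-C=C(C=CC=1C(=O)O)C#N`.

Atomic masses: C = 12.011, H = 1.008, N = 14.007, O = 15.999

Molecular formula: C8H5NO2.
M = 8×12.011 + 5×1.008 + 1×14.007 + 2×15.999 = 147.13 g/mol.

147.13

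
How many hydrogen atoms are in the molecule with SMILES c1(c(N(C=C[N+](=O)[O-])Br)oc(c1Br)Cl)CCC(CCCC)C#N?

Hydrogens are implicit in SMILES; fill each atom to its normal valence:
  5 × C: 2 H each → 10
  4 × C (aromatic): no H
  3 × C: 1 H each → 3
  2 × Br: no H
  2 × N: no H
  1 × C: 3 H
  1 × C: no H
  1 × Cl: no H
  1 × N (charge +1): no H
  1 × O (aromatic): no H
  1 × O: no H
  1 × O (charge -1): no H
  Total hydrogens = 16.

16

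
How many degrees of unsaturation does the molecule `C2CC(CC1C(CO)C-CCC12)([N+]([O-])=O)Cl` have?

3

Molecular formula from the SMILES: C11H18ClNO3.
DoU = (2C + 2 + N − H − X)/2 = (2·11 + 2 + 1 − 18 − 1)/2 = 6/2 = 3.
(Structurally: 2 ring(s) + 1 π bond(s) = 3.)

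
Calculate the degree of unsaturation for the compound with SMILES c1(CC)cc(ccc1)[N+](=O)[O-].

5

Molecular formula from the SMILES: C8H9NO2.
DoU = (2C + 2 + N − H − X)/2 = (2·8 + 2 + 1 − 9 − 0)/2 = 10/2 = 5.
(Structurally: 1 ring(s) + 4 π bond(s) = 5.)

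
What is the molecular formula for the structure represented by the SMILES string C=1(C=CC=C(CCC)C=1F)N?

C9H12FN

Heavy atoms from the SMILES: 9 C, 1 F, 1 N.
Implicit hydrogens by atom environment:
  3 × C (aromatic): 1 H each → 3
  3 × C (aromatic): no H
  2 × C: 2 H each → 4
  1 × C: 3 H
  1 × F: no H
  1 × N: 2 H
  Total hydrogens = 12.
Molecular formula: C9H12FN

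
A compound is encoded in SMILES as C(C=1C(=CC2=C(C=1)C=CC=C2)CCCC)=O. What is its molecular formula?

C15H16O

Heavy atoms from the SMILES: 15 C, 1 O.
Implicit hydrogens by atom environment:
  6 × C (aromatic): 1 H each → 6
  4 × C (aromatic): no H
  3 × C: 2 H each → 6
  1 × C: 3 H
  1 × C: 1 H
  1 × O: no H
  Total hydrogens = 16.
Molecular formula: C15H16O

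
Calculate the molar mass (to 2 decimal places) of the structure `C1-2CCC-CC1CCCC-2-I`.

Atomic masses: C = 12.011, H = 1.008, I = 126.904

Molecular formula: C10H17I.
M = 10×12.011 + 17×1.008 + 1×126.904 = 264.15 g/mol.

264.15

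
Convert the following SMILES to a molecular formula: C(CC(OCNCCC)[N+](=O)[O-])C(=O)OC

C9H18N2O5

Heavy atoms from the SMILES: 9 C, 2 N, 5 O.
Implicit hydrogens by atom environment:
  5 × C: 2 H each → 10
  4 × O: no H
  2 × C: 3 H each → 6
  1 × C: 1 H
  1 × C: no H
  1 × N: 1 H
  1 × N (charge +1): no H
  1 × O (charge -1): no H
  Total hydrogens = 18.
Molecular formula: C9H18N2O5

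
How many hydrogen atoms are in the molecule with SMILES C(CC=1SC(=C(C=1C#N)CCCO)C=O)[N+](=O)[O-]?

12

Hydrogens are implicit in SMILES; fill each atom to its normal valence:
  5 × C: 2 H each → 10
  4 × C (aromatic): no H
  2 × O: no H
  1 × C: 1 H
  1 × C: no H
  1 × N: no H
  1 × N (charge +1): no H
  1 × O: 1 H
  1 × O (charge -1): no H
  1 × S (aromatic): no H
  Total hydrogens = 12.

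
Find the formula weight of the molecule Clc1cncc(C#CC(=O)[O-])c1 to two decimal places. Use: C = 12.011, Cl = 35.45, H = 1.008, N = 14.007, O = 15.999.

180.57

Molecular formula: C8H3ClNO2-.
M = 8×12.011 + 1×35.45 + 3×1.008 + 1×14.007 + 2×15.999 = 180.57 g/mol.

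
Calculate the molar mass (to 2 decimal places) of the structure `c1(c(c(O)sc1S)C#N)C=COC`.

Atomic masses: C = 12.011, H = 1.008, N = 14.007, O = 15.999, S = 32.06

Molecular formula: C8H7NO2S2.
M = 8×12.011 + 7×1.008 + 1×14.007 + 2×15.999 + 2×32.06 = 213.27 g/mol.

213.27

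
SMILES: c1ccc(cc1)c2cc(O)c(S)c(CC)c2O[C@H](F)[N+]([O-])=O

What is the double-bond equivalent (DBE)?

Molecular formula from the SMILES: C15H14FNO4S.
DoU = (2C + 2 + N − H − X)/2 = (2·15 + 2 + 1 − 14 − 1)/2 = 18/2 = 9.
(Structurally: 2 ring(s) + 7 π bond(s) = 9.)

9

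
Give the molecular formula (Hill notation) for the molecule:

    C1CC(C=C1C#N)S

Heavy atoms from the SMILES: 6 C, 1 N, 1 S.
Implicit hydrogens by atom environment:
  2 × C: 2 H each → 4
  2 × C: 1 H each → 2
  2 × C: no H
  1 × N: no H
  1 × S: 1 H
  Total hydrogens = 7.
Molecular formula: C6H7NS

C6H7NS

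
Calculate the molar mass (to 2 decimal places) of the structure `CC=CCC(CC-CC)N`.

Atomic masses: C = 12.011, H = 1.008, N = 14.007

141.26

Molecular formula: C9H19N.
M = 9×12.011 + 19×1.008 + 1×14.007 = 141.26 g/mol.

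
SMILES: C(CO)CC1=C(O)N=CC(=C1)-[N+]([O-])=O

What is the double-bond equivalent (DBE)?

Molecular formula from the SMILES: C8H10N2O4.
DoU = (2C + 2 + N − H − X)/2 = (2·8 + 2 + 2 − 10 − 0)/2 = 10/2 = 5.
(Structurally: 1 ring(s) + 4 π bond(s) = 5.)

5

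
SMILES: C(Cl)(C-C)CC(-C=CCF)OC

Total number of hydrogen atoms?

Hydrogens are implicit in SMILES; fill each atom to its normal valence:
  4 × C: 1 H each → 4
  3 × C: 2 H each → 6
  2 × C: 3 H each → 6
  1 × Cl: no H
  1 × F: no H
  1 × O: no H
  Total hydrogens = 16.

16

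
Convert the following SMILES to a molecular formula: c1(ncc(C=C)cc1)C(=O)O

C8H7NO2

Heavy atoms from the SMILES: 8 C, 1 N, 2 O.
Implicit hydrogens by atom environment:
  3 × C (aromatic): 1 H each → 3
  2 × C (aromatic): no H
  1 × C: 2 H
  1 × C: 1 H
  1 × C: no H
  1 × N (aromatic): no H
  1 × O: 1 H
  1 × O: no H
  Total hydrogens = 7.
Molecular formula: C8H7NO2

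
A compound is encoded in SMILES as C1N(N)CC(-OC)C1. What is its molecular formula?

Heavy atoms from the SMILES: 5 C, 2 N, 1 O.
Implicit hydrogens by atom environment:
  3 × C: 2 H each → 6
  1 × C: 3 H
  1 × C: 1 H
  1 × N: 2 H
  1 × N: no H
  1 × O: no H
  Total hydrogens = 12.
Molecular formula: C5H12N2O

C5H12N2O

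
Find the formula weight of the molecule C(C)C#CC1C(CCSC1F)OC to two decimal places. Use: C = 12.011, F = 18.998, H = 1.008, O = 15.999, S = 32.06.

202.29

Molecular formula: C10H15FOS.
M = 10×12.011 + 1×18.998 + 15×1.008 + 1×15.999 + 1×32.06 = 202.29 g/mol.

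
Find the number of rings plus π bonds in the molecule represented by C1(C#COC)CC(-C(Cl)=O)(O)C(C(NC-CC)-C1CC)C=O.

Molecular formula from the SMILES: C16H24ClNO4.
DoU = (2C + 2 + N − H − X)/2 = (2·16 + 2 + 1 − 24 − 1)/2 = 10/2 = 5.
(Structurally: 1 ring(s) + 4 π bond(s) = 5.)

5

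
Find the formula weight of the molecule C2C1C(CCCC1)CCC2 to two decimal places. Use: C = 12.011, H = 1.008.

138.25

Molecular formula: C10H18.
M = 10×12.011 + 18×1.008 = 138.25 g/mol.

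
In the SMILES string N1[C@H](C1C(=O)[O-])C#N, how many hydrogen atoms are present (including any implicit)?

Hydrogens are implicit in SMILES; fill each atom to its normal valence:
  2 × C: 1 H each → 2
  2 × C: no H
  1 × N: 1 H
  1 × N: no H
  1 × O: no H
  1 × O (charge -1): no H
  Total hydrogens = 3.

3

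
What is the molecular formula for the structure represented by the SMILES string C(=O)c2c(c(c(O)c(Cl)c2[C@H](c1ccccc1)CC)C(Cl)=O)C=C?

Heavy atoms from the SMILES: 19 C, 2 Cl, 3 O.
Implicit hydrogens by atom environment:
  7 × C (aromatic): no H
  5 × C (aromatic): 1 H each → 5
  3 × C: 1 H each → 3
  2 × C: 2 H each → 4
  2 × Cl: no H
  2 × O: no H
  1 × C: 3 H
  1 × C: no H
  1 × O: 1 H
  Total hydrogens = 16.
Molecular formula: C19H16Cl2O3

C19H16Cl2O3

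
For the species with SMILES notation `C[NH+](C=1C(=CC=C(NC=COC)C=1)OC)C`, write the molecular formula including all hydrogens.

C12H19N2O2+

Heavy atoms from the SMILES: 12 C, 2 N, 2 O.
Implicit hydrogens by atom environment:
  4 × C: 3 H each → 12
  3 × C (aromatic): 1 H each → 3
  3 × C (aromatic): no H
  2 × C: 1 H each → 2
  2 × O: no H
  1 × N (charge +1): 1 H
  1 × N: 1 H
  Total hydrogens = 19.
Net charge +1.
Molecular formula: C12H19N2O2+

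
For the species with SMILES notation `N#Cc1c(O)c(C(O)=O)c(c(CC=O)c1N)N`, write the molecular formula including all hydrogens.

C10H9N3O4

Heavy atoms from the SMILES: 10 C, 3 N, 4 O.
Implicit hydrogens by atom environment:
  6 × C (aromatic): no H
  2 × C: no H
  2 × N: 2 H each → 4
  2 × O: 1 H each → 2
  2 × O: no H
  1 × C: 2 H
  1 × C: 1 H
  1 × N: no H
  Total hydrogens = 9.
Molecular formula: C10H9N3O4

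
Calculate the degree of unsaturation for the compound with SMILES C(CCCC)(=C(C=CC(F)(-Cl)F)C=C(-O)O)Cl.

3

Molecular formula from the SMILES: C11H14Cl2F2O2.
DoU = (2C + 2 + N − H − X)/2 = (2·11 + 2 + 0 − 14 − 4)/2 = 6/2 = 3.
(Structurally: 0 ring(s) + 3 π bond(s) = 3.)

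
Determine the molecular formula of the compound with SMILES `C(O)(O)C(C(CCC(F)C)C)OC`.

Heavy atoms from the SMILES: 9 C, 1 F, 3 O.
Implicit hydrogens by atom environment:
  4 × C: 1 H each → 4
  3 × C: 3 H each → 9
  2 × C: 2 H each → 4
  2 × O: 1 H each → 2
  1 × F: no H
  1 × O: no H
  Total hydrogens = 19.
Molecular formula: C9H19FO3

C9H19FO3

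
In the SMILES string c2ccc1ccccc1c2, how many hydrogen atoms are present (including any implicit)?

Hydrogens are implicit in SMILES; fill each atom to its normal valence:
  8 × C (aromatic): 1 H each → 8
  2 × C (aromatic): no H
  Total hydrogens = 8.

8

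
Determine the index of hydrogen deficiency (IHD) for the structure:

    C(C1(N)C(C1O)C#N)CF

Molecular formula from the SMILES: C6H9FN2O.
DoU = (2C + 2 + N − H − X)/2 = (2·6 + 2 + 2 − 9 − 1)/2 = 6/2 = 3.
(Structurally: 1 ring(s) + 2 π bond(s) = 3.)

3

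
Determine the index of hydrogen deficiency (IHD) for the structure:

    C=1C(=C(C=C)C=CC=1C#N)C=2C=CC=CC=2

11

Molecular formula from the SMILES: C15H11N.
DoU = (2C + 2 + N − H − X)/2 = (2·15 + 2 + 1 − 11 − 0)/2 = 22/2 = 11.
(Structurally: 2 ring(s) + 9 π bond(s) = 11.)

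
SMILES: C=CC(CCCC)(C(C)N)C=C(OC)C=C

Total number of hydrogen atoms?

25

Hydrogens are implicit in SMILES; fill each atom to its normal valence:
  5 × C: 2 H each → 10
  4 × C: 1 H each → 4
  3 × C: 3 H each → 9
  2 × C: no H
  1 × N: 2 H
  1 × O: no H
  Total hydrogens = 25.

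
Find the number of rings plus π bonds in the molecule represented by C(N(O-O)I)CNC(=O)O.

Molecular formula from the SMILES: C3H7IN2O4.
DoU = (2C + 2 + N − H − X)/2 = (2·3 + 2 + 2 − 7 − 1)/2 = 2/2 = 1.
(Structurally: 0 ring(s) + 1 π bond(s) = 1.)

1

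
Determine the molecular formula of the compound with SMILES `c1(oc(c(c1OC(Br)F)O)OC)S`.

Heavy atoms from the SMILES: 1 Br, 6 C, 1 F, 4 O, 1 S.
Implicit hydrogens by atom environment:
  4 × C (aromatic): no H
  2 × O: no H
  1 × Br: no H
  1 × C: 3 H
  1 × C: 1 H
  1 × F: no H
  1 × O: 1 H
  1 × O (aromatic): no H
  1 × S: 1 H
  Total hydrogens = 6.
Molecular formula: C6H6BrFO4S

C6H6BrFO4S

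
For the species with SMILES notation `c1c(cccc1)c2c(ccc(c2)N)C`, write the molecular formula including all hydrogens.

Heavy atoms from the SMILES: 13 C, 1 N.
Implicit hydrogens by atom environment:
  8 × C (aromatic): 1 H each → 8
  4 × C (aromatic): no H
  1 × C: 3 H
  1 × N: 2 H
  Total hydrogens = 13.
Molecular formula: C13H13N

C13H13N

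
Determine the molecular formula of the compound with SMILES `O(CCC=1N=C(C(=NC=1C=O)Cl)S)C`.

Heavy atoms from the SMILES: 8 C, 1 Cl, 2 N, 2 O, 1 S.
Implicit hydrogens by atom environment:
  4 × C (aromatic): no H
  2 × C: 2 H each → 4
  2 × N (aromatic): no H
  2 × O: no H
  1 × C: 3 H
  1 × C: 1 H
  1 × Cl: no H
  1 × S: 1 H
  Total hydrogens = 9.
Molecular formula: C8H9ClN2O2S

C8H9ClN2O2S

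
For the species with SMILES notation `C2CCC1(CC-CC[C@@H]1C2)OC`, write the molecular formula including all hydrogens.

C11H20O

Heavy atoms from the SMILES: 11 C, 1 O.
Implicit hydrogens by atom environment:
  8 × C: 2 H each → 16
  1 × C: 3 H
  1 × C: 1 H
  1 × C: no H
  1 × O: no H
  Total hydrogens = 20.
Molecular formula: C11H20O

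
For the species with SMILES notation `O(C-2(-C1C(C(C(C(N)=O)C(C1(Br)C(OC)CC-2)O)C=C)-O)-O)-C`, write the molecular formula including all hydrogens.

Heavy atoms from the SMILES: 1 Br, 15 C, 1 N, 6 O.
Implicit hydrogens by atom environment:
  7 × C: 1 H each → 7
  3 × C: 2 H each → 6
  3 × C: no H
  3 × O: 1 H each → 3
  3 × O: no H
  2 × C: 3 H each → 6
  1 × Br: no H
  1 × N: 2 H
  Total hydrogens = 24.
Molecular formula: C15H24BrNO6

C15H24BrNO6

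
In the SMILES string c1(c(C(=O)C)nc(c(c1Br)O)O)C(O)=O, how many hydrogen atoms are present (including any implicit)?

6

Hydrogens are implicit in SMILES; fill each atom to its normal valence:
  5 × C (aromatic): no H
  3 × O: 1 H each → 3
  2 × C: no H
  2 × O: no H
  1 × Br: no H
  1 × C: 3 H
  1 × N (aromatic): no H
  Total hydrogens = 6.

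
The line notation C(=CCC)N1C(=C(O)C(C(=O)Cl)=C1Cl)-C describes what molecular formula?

Heavy atoms from the SMILES: 10 C, 2 Cl, 1 N, 2 O.
Implicit hydrogens by atom environment:
  4 × C (aromatic): no H
  2 × C: 3 H each → 6
  2 × C: 1 H each → 2
  2 × Cl: no H
  1 × C: 2 H
  1 × C: no H
  1 × N (aromatic): no H
  1 × O: 1 H
  1 × O: no H
  Total hydrogens = 11.
Molecular formula: C10H11Cl2NO2

C10H11Cl2NO2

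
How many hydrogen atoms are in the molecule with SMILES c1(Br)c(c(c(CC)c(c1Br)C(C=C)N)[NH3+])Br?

14

Hydrogens are implicit in SMILES; fill each atom to its normal valence:
  6 × C (aromatic): no H
  3 × Br: no H
  2 × C: 2 H each → 4
  2 × C: 1 H each → 2
  1 × C: 3 H
  1 × N (charge +1): 3 H
  1 × N: 2 H
  Total hydrogens = 14.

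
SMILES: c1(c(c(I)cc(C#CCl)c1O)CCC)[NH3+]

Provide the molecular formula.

C11H12ClINO+

Heavy atoms from the SMILES: 11 C, 1 Cl, 1 I, 1 N, 1 O.
Implicit hydrogens by atom environment:
  5 × C (aromatic): no H
  2 × C: 2 H each → 4
  2 × C: no H
  1 × C: 3 H
  1 × C (aromatic): 1 H
  1 × Cl: no H
  1 × I: no H
  1 × N (charge +1): 3 H
  1 × O: 1 H
  Total hydrogens = 12.
Net charge +1.
Molecular formula: C11H12ClINO+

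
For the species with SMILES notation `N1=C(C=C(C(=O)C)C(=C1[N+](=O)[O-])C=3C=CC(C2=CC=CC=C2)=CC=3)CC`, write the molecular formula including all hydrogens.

Heavy atoms from the SMILES: 21 C, 2 N, 3 O.
Implicit hydrogens by atom environment:
  10 × C (aromatic): 1 H each → 10
  7 × C (aromatic): no H
  2 × C: 3 H each → 6
  2 × O: no H
  1 × C: 2 H
  1 × C: no H
  1 × N (aromatic): no H
  1 × N (charge +1): no H
  1 × O (charge -1): no H
  Total hydrogens = 18.
Molecular formula: C21H18N2O3

C21H18N2O3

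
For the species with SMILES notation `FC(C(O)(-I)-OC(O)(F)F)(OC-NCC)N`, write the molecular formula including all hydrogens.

C6H12F3IN2O4

Heavy atoms from the SMILES: 6 C, 3 F, 1 I, 2 N, 4 O.
Implicit hydrogens by atom environment:
  3 × C: no H
  3 × F: no H
  2 × C: 2 H each → 4
  2 × O: 1 H each → 2
  2 × O: no H
  1 × C: 3 H
  1 × I: no H
  1 × N: 2 H
  1 × N: 1 H
  Total hydrogens = 12.
Molecular formula: C6H12F3IN2O4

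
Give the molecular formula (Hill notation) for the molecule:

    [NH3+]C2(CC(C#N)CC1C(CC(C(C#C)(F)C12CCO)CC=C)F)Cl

C18H24ClF2N2O+

Heavy atoms from the SMILES: 18 C, 1 Cl, 2 F, 2 N, 1 O.
Implicit hydrogens by atom environment:
  7 × C: 2 H each → 14
  6 × C: 1 H each → 6
  5 × C: no H
  2 × F: no H
  1 × Cl: no H
  1 × N (charge +1): 3 H
  1 × N: no H
  1 × O: 1 H
  Total hydrogens = 24.
Net charge +1.
Molecular formula: C18H24ClF2N2O+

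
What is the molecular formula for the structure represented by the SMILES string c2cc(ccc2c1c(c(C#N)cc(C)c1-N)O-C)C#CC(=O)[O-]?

Heavy atoms from the SMILES: 18 C, 2 N, 3 O.
Implicit hydrogens by atom environment:
  7 × C (aromatic): no H
  5 × C (aromatic): 1 H each → 5
  4 × C: no H
  2 × C: 3 H each → 6
  2 × O: no H
  1 × N: 2 H
  1 × N: no H
  1 × O (charge -1): no H
  Total hydrogens = 13.
Net charge -1.
Molecular formula: C18H13N2O3-

C18H13N2O3-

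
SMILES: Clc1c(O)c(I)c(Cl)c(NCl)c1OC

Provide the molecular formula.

Heavy atoms from the SMILES: 7 C, 3 Cl, 1 I, 1 N, 2 O.
Implicit hydrogens by atom environment:
  6 × C (aromatic): no H
  3 × Cl: no H
  1 × C: 3 H
  1 × I: no H
  1 × N: 1 H
  1 × O: 1 H
  1 × O: no H
  Total hydrogens = 5.
Molecular formula: C7H5Cl3INO2

C7H5Cl3INO2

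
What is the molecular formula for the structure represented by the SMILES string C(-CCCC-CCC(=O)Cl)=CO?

C9H15ClO2

Heavy atoms from the SMILES: 9 C, 1 Cl, 2 O.
Implicit hydrogens by atom environment:
  6 × C: 2 H each → 12
  2 × C: 1 H each → 2
  1 × C: no H
  1 × Cl: no H
  1 × O: 1 H
  1 × O: no H
  Total hydrogens = 15.
Molecular formula: C9H15ClO2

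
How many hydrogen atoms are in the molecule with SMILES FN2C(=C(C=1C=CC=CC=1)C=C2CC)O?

12

Hydrogens are implicit in SMILES; fill each atom to its normal valence:
  6 × C (aromatic): 1 H each → 6
  4 × C (aromatic): no H
  1 × C: 3 H
  1 × C: 2 H
  1 × F: no H
  1 × N (aromatic): no H
  1 × O: 1 H
  Total hydrogens = 12.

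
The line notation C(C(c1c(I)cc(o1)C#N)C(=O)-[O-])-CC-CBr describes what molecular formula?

Heavy atoms from the SMILES: 1 Br, 11 C, 1 I, 1 N, 3 O.
Implicit hydrogens by atom environment:
  4 × C: 2 H each → 8
  3 × C (aromatic): no H
  2 × C: no H
  1 × Br: no H
  1 × C (aromatic): 1 H
  1 × C: 1 H
  1 × I: no H
  1 × N: no H
  1 × O (aromatic): no H
  1 × O: no H
  1 × O (charge -1): no H
  Total hydrogens = 10.
Net charge -1.
Molecular formula: C11H10BrINO3-

C11H10BrINO3-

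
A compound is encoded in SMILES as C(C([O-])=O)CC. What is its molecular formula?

C4H7O2-

Heavy atoms from the SMILES: 4 C, 2 O.
Implicit hydrogens by atom environment:
  2 × C: 2 H each → 4
  1 × C: 3 H
  1 × C: no H
  1 × O: no H
  1 × O (charge -1): no H
  Total hydrogens = 7.
Net charge -1.
Molecular formula: C4H7O2-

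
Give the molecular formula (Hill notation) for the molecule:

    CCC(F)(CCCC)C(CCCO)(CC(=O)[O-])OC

C14H26FO4-

Heavy atoms from the SMILES: 14 C, 1 F, 4 O.
Implicit hydrogens by atom environment:
  8 × C: 2 H each → 16
  3 × C: 3 H each → 9
  3 × C: no H
  2 × O: no H
  1 × F: no H
  1 × O: 1 H
  1 × O (charge -1): no H
  Total hydrogens = 26.
Net charge -1.
Molecular formula: C14H26FO4-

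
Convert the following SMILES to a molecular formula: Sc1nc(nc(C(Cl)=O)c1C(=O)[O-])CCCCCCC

Heavy atoms from the SMILES: 13 C, 1 Cl, 2 N, 3 O, 1 S.
Implicit hydrogens by atom environment:
  6 × C: 2 H each → 12
  4 × C (aromatic): no H
  2 × C: no H
  2 × N (aromatic): no H
  2 × O: no H
  1 × C: 3 H
  1 × Cl: no H
  1 × O (charge -1): no H
  1 × S: 1 H
  Total hydrogens = 16.
Net charge -1.
Molecular formula: C13H16ClN2O3S-

C13H16ClN2O3S-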